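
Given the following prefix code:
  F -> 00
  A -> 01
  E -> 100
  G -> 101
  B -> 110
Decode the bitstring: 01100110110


Decoding step by step:
Bits 01 -> A
Bits 100 -> E
Bits 110 -> B
Bits 110 -> B


Decoded message: AEBB


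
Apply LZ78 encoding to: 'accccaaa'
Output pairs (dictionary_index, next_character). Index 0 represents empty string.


LZ78 encoding steps:
Dictionary: {0: ''}
Step 1: w='' (idx 0), next='a' -> output (0, 'a'), add 'a' as idx 1
Step 2: w='' (idx 0), next='c' -> output (0, 'c'), add 'c' as idx 2
Step 3: w='c' (idx 2), next='c' -> output (2, 'c'), add 'cc' as idx 3
Step 4: w='c' (idx 2), next='a' -> output (2, 'a'), add 'ca' as idx 4
Step 5: w='a' (idx 1), next='a' -> output (1, 'a'), add 'aa' as idx 5


Encoded: [(0, 'a'), (0, 'c'), (2, 'c'), (2, 'a'), (1, 'a')]


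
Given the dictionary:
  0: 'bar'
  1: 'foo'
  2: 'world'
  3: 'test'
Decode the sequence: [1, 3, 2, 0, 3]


Look up each index in the dictionary:
  1 -> 'foo'
  3 -> 'test'
  2 -> 'world'
  0 -> 'bar'
  3 -> 'test'

Decoded: "foo test world bar test"


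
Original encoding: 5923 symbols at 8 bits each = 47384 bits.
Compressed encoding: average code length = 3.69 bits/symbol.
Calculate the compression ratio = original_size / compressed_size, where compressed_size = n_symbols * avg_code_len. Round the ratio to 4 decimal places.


original_size = n_symbols * orig_bits = 5923 * 8 = 47384 bits
compressed_size = n_symbols * avg_code_len = 5923 * 3.69 = 21855.87 bits
ratio = original_size / compressed_size = 47384 / 21855.87 = 2.168

Compression ratio = 2.168


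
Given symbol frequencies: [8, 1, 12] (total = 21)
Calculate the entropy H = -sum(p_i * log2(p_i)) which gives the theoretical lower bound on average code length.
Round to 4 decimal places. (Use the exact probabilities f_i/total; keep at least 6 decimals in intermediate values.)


Per-symbol terms -p_i * log2(p_i) with p_i = f_i/21:
  p = 8/21 = 0.380952: log2(p) = -1.392317, -p*log2(p) = 0.530407
  p = 1/21 = 0.047619: log2(p) = -4.392317, -p*log2(p) = 0.209158
  p = 12/21 = 0.571429: log2(p) = -0.807355, -p*log2(p) = 0.461346
H = 0.530407 + 0.209158 + 0.461346 = 1.200911

H = 1.2009 bits/symbol


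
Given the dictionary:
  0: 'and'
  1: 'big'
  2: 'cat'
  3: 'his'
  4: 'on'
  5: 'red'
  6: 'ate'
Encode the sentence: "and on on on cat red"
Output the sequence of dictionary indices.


Look up each word in the dictionary:
  'and' -> 0
  'on' -> 4
  'on' -> 4
  'on' -> 4
  'cat' -> 2
  'red' -> 5

Encoded: [0, 4, 4, 4, 2, 5]


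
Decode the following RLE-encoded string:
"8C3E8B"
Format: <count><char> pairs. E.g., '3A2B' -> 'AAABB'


Expanding each <count><char> pair:
  8C -> 'CCCCCCCC'
  3E -> 'EEE'
  8B -> 'BBBBBBBB'

Decoded = CCCCCCCCEEEBBBBBBBB


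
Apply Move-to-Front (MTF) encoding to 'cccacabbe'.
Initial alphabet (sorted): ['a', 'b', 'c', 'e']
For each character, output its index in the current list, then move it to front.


MTF encoding:
'c': index 2 in ['a', 'b', 'c', 'e'] -> ['c', 'a', 'b', 'e']
'c': index 0 in ['c', 'a', 'b', 'e'] -> ['c', 'a', 'b', 'e']
'c': index 0 in ['c', 'a', 'b', 'e'] -> ['c', 'a', 'b', 'e']
'a': index 1 in ['c', 'a', 'b', 'e'] -> ['a', 'c', 'b', 'e']
'c': index 1 in ['a', 'c', 'b', 'e'] -> ['c', 'a', 'b', 'e']
'a': index 1 in ['c', 'a', 'b', 'e'] -> ['a', 'c', 'b', 'e']
'b': index 2 in ['a', 'c', 'b', 'e'] -> ['b', 'a', 'c', 'e']
'b': index 0 in ['b', 'a', 'c', 'e'] -> ['b', 'a', 'c', 'e']
'e': index 3 in ['b', 'a', 'c', 'e'] -> ['e', 'b', 'a', 'c']


Output: [2, 0, 0, 1, 1, 1, 2, 0, 3]


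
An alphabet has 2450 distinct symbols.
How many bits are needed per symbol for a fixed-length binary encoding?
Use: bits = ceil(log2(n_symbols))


log2(2450) = 11.2586
Bracket: 2^11 = 2048 < 2450 <= 2^12 = 4096
So ceil(log2(2450)) = 12

bits = ceil(log2(2450)) = ceil(11.2586) = 12 bits


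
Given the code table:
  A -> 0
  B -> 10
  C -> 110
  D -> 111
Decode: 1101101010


Decoding:
110 -> C
110 -> C
10 -> B
10 -> B


Result: CCBB


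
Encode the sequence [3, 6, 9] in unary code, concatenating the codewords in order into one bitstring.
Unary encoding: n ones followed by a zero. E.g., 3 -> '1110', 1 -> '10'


Encode each number as n ones followed by a terminating 0:
  3 -> 1110 (4 bits)
  6 -> 1111110 (7 bits)
  9 -> 1111111110 (10 bits)
Total length = 4 + 7 + 10 = 21 bits.

Unary([3, 6, 9]) = 111011111101111111110 (21 bits)


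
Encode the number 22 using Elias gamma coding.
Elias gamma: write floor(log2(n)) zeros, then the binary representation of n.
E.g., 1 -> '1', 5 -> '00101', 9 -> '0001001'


num_bits = floor(log2(22)) + 1 = 5
leading_zeros = num_bits - 1 = 4
binary(22) = 10110

Elias gamma(22) = '0000' + '10110' = 000010110 (9 bits)


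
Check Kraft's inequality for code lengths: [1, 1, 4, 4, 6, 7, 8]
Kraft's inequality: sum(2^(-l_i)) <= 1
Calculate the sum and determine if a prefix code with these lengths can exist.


Sum = 2^(-1) + 2^(-1) + 2^(-4) + 2^(-4) + 2^(-6) + 2^(-7) + 2^(-8)
    = 0.5 + 0.5 + 0.0625 + 0.0625 + 0.015625 + 0.0078125 + 0.00390625
    = 295/256 = 1.15234375
Since 1.15234375 > 1, Kraft's inequality is NOT satisfied.
A prefix code with these lengths CANNOT exist.

Kraft sum = 1.15234375. Not satisfied.


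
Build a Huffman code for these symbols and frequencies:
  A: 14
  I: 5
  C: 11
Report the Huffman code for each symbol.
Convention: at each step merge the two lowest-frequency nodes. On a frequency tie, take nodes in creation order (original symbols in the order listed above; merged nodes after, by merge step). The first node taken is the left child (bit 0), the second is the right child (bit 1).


Huffman tree construction:
Step 1: Merge I(5) + C(11) = 16
Step 2: Merge A(14) + (I+C)(16) = 30
Read each symbol's code off the tree from the root (left child = 0, right child = 1).

Codes:
  A: 0 (length 1)
  I: 10 (length 2)
  C: 11 (length 2)
Average code length: 46/30 = 1.5333 bits/symbol


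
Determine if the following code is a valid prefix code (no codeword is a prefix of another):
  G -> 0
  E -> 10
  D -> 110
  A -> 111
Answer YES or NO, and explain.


Checking each pair (does one codeword prefix another?):
  G='0' vs E='10': no prefix
  G='0' vs D='110': no prefix
  G='0' vs A='111': no prefix
  E='10' vs G='0': no prefix
  E='10' vs D='110': no prefix
  E='10' vs A='111': no prefix
  D='110' vs G='0': no prefix
  D='110' vs E='10': no prefix
  D='110' vs A='111': no prefix
  A='111' vs G='0': no prefix
  A='111' vs E='10': no prefix
  A='111' vs D='110': no prefix
No violation found over all pairs.

YES -- this is a valid prefix code. No codeword is a prefix of any other codeword.


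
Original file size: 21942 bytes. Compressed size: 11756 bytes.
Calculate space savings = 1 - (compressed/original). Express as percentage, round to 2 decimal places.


ratio = compressed/original = 11756/21942 = 0.535776
savings = 1 - ratio = 1 - 0.535776 = 0.464224
as a percentage: 0.464224 * 100 = 46.42%

Space savings = 1 - 11756/21942 = 46.42%


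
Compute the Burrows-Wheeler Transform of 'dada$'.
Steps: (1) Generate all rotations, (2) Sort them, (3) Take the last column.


Rotations (sorted):
  0: $dada -> last char: a
  1: a$dad -> last char: d
  2: ada$d -> last char: d
  3: da$da -> last char: a
  4: dada$ -> last char: $


BWT = adda$


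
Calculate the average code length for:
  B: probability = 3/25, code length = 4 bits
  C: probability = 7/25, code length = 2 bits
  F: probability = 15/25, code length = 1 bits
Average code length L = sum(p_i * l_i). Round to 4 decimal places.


Weighted contributions p_i * l_i:
  B: (3/25) * 4 = 12/25
  C: (7/25) * 2 = 14/25
  F: (15/25) * 1 = 15/25
Sum = (12 + 14 + 15)/25 = 41/25

L = 41/25 = 1.6400 bits/symbol


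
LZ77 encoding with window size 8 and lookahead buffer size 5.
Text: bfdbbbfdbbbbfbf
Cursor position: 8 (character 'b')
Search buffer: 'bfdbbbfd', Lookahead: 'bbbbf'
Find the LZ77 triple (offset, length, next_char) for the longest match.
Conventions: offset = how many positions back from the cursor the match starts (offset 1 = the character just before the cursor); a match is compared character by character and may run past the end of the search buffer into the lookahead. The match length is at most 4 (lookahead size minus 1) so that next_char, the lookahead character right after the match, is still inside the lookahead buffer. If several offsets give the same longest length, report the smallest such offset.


Try each offset into the search buffer:
  offset=1 (pos 7, char 'd'): match length 0
  offset=2 (pos 6, char 'f'): match length 0
  offset=3 (pos 5, char 'b'): match length 1
  offset=4 (pos 4, char 'b'): match length 2
  offset=5 (pos 3, char 'b'): match length 3
  offset=6 (pos 2, char 'd'): match length 0
  offset=7 (pos 1, char 'f'): match length 0
  offset=8 (pos 0, char 'b'): match length 1
Longest match has length 3 at offset 5.
next_char = character at position 8 + 3 = 11 -> 'b'

Best match: offset=5, length=3 (matching 'bbb' starting at position 3)
LZ77 triple: (5, 3, 'b')


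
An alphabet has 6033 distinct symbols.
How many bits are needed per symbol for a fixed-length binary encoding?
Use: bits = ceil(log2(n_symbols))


log2(6033) = 12.5587
Bracket: 2^12 = 4096 < 6033 <= 2^13 = 8192
So ceil(log2(6033)) = 13

bits = ceil(log2(6033)) = ceil(12.5587) = 13 bits


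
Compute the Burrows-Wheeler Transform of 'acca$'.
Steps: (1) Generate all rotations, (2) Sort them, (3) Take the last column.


Rotations (sorted):
  0: $acca -> last char: a
  1: a$acc -> last char: c
  2: acca$ -> last char: $
  3: ca$ac -> last char: c
  4: cca$a -> last char: a


BWT = ac$ca


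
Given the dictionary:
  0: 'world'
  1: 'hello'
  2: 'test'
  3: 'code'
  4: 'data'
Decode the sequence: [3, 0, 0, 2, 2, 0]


Look up each index in the dictionary:
  3 -> 'code'
  0 -> 'world'
  0 -> 'world'
  2 -> 'test'
  2 -> 'test'
  0 -> 'world'

Decoded: "code world world test test world"


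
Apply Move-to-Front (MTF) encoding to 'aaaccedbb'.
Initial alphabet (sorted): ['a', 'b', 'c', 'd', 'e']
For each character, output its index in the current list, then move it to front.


MTF encoding:
'a': index 0 in ['a', 'b', 'c', 'd', 'e'] -> ['a', 'b', 'c', 'd', 'e']
'a': index 0 in ['a', 'b', 'c', 'd', 'e'] -> ['a', 'b', 'c', 'd', 'e']
'a': index 0 in ['a', 'b', 'c', 'd', 'e'] -> ['a', 'b', 'c', 'd', 'e']
'c': index 2 in ['a', 'b', 'c', 'd', 'e'] -> ['c', 'a', 'b', 'd', 'e']
'c': index 0 in ['c', 'a', 'b', 'd', 'e'] -> ['c', 'a', 'b', 'd', 'e']
'e': index 4 in ['c', 'a', 'b', 'd', 'e'] -> ['e', 'c', 'a', 'b', 'd']
'd': index 4 in ['e', 'c', 'a', 'b', 'd'] -> ['d', 'e', 'c', 'a', 'b']
'b': index 4 in ['d', 'e', 'c', 'a', 'b'] -> ['b', 'd', 'e', 'c', 'a']
'b': index 0 in ['b', 'd', 'e', 'c', 'a'] -> ['b', 'd', 'e', 'c', 'a']


Output: [0, 0, 0, 2, 0, 4, 4, 4, 0]


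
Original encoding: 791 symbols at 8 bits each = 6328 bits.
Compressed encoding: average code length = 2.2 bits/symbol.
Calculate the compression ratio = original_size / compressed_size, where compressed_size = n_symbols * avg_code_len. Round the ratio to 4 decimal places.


original_size = n_symbols * orig_bits = 791 * 8 = 6328 bits
compressed_size = n_symbols * avg_code_len = 791 * 2.2 = 1740.2 bits
ratio = original_size / compressed_size = 6328 / 1740.2 = 3.6364

Compression ratio = 3.6364


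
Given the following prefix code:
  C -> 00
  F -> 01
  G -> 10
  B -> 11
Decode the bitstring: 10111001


Decoding step by step:
Bits 10 -> G
Bits 11 -> B
Bits 10 -> G
Bits 01 -> F


Decoded message: GBGF


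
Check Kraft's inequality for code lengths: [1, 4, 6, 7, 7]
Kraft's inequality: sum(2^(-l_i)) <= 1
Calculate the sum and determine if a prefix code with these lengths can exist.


Sum = 2^(-1) + 2^(-4) + 2^(-6) + 2^(-7) + 2^(-7)
    = 0.5 + 0.0625 + 0.015625 + 0.0078125 + 0.0078125
    = 76/128 = 0.59375
Since 0.59375 <= 1, Kraft's inequality IS satisfied.
A prefix code with these lengths CAN exist.

Kraft sum = 0.59375. Satisfied.


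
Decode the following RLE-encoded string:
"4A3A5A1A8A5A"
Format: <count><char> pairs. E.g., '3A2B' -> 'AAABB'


Expanding each <count><char> pair:
  4A -> 'AAAA'
  3A -> 'AAA'
  5A -> 'AAAAA'
  1A -> 'A'
  8A -> 'AAAAAAAA'
  5A -> 'AAAAA'

Decoded = AAAAAAAAAAAAAAAAAAAAAAAAAA


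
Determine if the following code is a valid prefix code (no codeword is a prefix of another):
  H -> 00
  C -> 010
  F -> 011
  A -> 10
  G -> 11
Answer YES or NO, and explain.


Checking each pair (does one codeword prefix another?):
  H='00' vs C='010': no prefix
  H='00' vs F='011': no prefix
  H='00' vs A='10': no prefix
  H='00' vs G='11': no prefix
  C='010' vs H='00': no prefix
  C='010' vs F='011': no prefix
  C='010' vs A='10': no prefix
  C='010' vs G='11': no prefix
  F='011' vs H='00': no prefix
  F='011' vs C='010': no prefix
  F='011' vs A='10': no prefix
  F='011' vs G='11': no prefix
  A='10' vs H='00': no prefix
  A='10' vs C='010': no prefix
  A='10' vs F='011': no prefix
  A='10' vs G='11': no prefix
  G='11' vs H='00': no prefix
  G='11' vs C='010': no prefix
  G='11' vs F='011': no prefix
  G='11' vs A='10': no prefix
No violation found over all pairs.

YES -- this is a valid prefix code. No codeword is a prefix of any other codeword.


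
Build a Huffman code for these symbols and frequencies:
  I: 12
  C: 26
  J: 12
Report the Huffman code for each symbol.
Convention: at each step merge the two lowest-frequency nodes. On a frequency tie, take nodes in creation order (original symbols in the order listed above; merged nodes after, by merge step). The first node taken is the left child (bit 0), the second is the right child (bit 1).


Huffman tree construction:
Step 1: Merge I(12) + J(12) = 24
Step 2: Merge (I+J)(24) + C(26) = 50
Read each symbol's code off the tree from the root (left child = 0, right child = 1).

Codes:
  I: 00 (length 2)
  C: 1 (length 1)
  J: 01 (length 2)
Average code length: 74/50 = 1.4800 bits/symbol


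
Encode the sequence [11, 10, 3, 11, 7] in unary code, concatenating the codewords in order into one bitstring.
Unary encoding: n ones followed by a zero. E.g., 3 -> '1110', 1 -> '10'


Encode each number as n ones followed by a terminating 0:
  11 -> 111111111110 (12 bits)
  10 -> 11111111110 (11 bits)
  3 -> 1110 (4 bits)
  11 -> 111111111110 (12 bits)
  7 -> 11111110 (8 bits)
Total length = 12 + 11 + 4 + 12 + 8 = 47 bits.

Unary([11, 10, 3, 11, 7]) = 11111111111011111111110111011111111111011111110 (47 bits)


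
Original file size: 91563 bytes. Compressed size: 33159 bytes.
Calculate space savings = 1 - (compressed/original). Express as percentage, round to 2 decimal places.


ratio = compressed/original = 33159/91563 = 0.362144
savings = 1 - ratio = 1 - 0.362144 = 0.637856
as a percentage: 0.637856 * 100 = 63.79%

Space savings = 1 - 33159/91563 = 63.79%


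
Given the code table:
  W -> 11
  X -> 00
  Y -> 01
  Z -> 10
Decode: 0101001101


Decoding:
01 -> Y
01 -> Y
00 -> X
11 -> W
01 -> Y


Result: YYXWY


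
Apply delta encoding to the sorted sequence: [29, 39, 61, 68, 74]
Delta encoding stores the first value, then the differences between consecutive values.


First value: 29
Deltas:
  39 - 29 = 10
  61 - 39 = 22
  68 - 61 = 7
  74 - 68 = 6


Delta encoded: [29, 10, 22, 7, 6]


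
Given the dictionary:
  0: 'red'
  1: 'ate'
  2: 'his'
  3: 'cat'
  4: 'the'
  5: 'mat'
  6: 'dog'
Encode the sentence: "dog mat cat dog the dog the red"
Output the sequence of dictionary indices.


Look up each word in the dictionary:
  'dog' -> 6
  'mat' -> 5
  'cat' -> 3
  'dog' -> 6
  'the' -> 4
  'dog' -> 6
  'the' -> 4
  'red' -> 0

Encoded: [6, 5, 3, 6, 4, 6, 4, 0]


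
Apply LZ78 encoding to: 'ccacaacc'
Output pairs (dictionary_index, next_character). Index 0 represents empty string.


LZ78 encoding steps:
Dictionary: {0: ''}
Step 1: w='' (idx 0), next='c' -> output (0, 'c'), add 'c' as idx 1
Step 2: w='c' (idx 1), next='a' -> output (1, 'a'), add 'ca' as idx 2
Step 3: w='ca' (idx 2), next='a' -> output (2, 'a'), add 'caa' as idx 3
Step 4: w='c' (idx 1), next='c' -> output (1, 'c'), add 'cc' as idx 4


Encoded: [(0, 'c'), (1, 'a'), (2, 'a'), (1, 'c')]


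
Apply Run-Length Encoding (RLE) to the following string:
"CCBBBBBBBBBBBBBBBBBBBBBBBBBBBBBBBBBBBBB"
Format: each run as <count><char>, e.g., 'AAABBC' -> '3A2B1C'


Scanning runs left to right:
  i=0: run of 'C' x 2 -> '2C'
  i=2: run of 'B' x 37 -> '37B'

RLE = 2C37B


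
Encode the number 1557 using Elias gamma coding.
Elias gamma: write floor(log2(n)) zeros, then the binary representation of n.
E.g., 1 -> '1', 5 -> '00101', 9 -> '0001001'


num_bits = floor(log2(1557)) + 1 = 11
leading_zeros = num_bits - 1 = 10
binary(1557) = 11000010101

Elias gamma(1557) = '0000000000' + '11000010101' = 000000000011000010101 (21 bits)


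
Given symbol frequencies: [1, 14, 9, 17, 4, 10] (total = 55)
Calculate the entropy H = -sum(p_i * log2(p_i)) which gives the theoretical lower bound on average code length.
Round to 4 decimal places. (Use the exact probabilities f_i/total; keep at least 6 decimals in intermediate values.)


Per-symbol terms -p_i * log2(p_i) with p_i = f_i/55:
  p = 1/55 = 0.018182: log2(p) = -5.781360, -p*log2(p) = 0.105116
  p = 14/55 = 0.254545: log2(p) = -1.974005, -p*log2(p) = 0.502474
  p = 9/55 = 0.163636: log2(p) = -2.611435, -p*log2(p) = 0.427326
  p = 17/55 = 0.309091: log2(p) = -1.693897, -p*log2(p) = 0.523568
  p = 4/55 = 0.072727: log2(p) = -3.781360, -p*log2(p) = 0.275008
  p = 10/55 = 0.181818: log2(p) = -2.459432, -p*log2(p) = 0.447169
H = 0.105116 + 0.502474 + 0.427326 + 0.523568 + 0.275008 + 0.447169 = 2.280661

H = 2.2807 bits/symbol


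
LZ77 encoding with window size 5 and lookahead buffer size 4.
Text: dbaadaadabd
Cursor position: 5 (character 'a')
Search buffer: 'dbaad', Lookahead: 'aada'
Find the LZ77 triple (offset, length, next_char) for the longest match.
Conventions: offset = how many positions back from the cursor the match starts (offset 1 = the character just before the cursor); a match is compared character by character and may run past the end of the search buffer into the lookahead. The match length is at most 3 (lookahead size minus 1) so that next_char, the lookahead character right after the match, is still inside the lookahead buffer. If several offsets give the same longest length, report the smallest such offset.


Try each offset into the search buffer:
  offset=1 (pos 4, char 'd'): match length 0
  offset=2 (pos 3, char 'a'): match length 1
  offset=3 (pos 2, char 'a'): match length 3
  offset=4 (pos 1, char 'b'): match length 0
  offset=5 (pos 0, char 'd'): match length 0
Longest match has length 3 at offset 3.
next_char = character at position 5 + 3 = 8 -> 'a'

Best match: offset=3, length=3 (matching 'aad' starting at position 2)
LZ77 triple: (3, 3, 'a')


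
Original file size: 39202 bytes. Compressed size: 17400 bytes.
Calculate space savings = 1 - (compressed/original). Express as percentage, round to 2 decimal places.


ratio = compressed/original = 17400/39202 = 0.443855
savings = 1 - ratio = 1 - 0.443855 = 0.556145
as a percentage: 0.556145 * 100 = 55.61%

Space savings = 1 - 17400/39202 = 55.61%


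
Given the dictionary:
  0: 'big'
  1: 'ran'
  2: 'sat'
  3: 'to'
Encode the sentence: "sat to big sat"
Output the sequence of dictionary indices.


Look up each word in the dictionary:
  'sat' -> 2
  'to' -> 3
  'big' -> 0
  'sat' -> 2

Encoded: [2, 3, 0, 2]


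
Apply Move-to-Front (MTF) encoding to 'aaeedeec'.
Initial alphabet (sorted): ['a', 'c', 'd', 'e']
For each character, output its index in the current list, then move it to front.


MTF encoding:
'a': index 0 in ['a', 'c', 'd', 'e'] -> ['a', 'c', 'd', 'e']
'a': index 0 in ['a', 'c', 'd', 'e'] -> ['a', 'c', 'd', 'e']
'e': index 3 in ['a', 'c', 'd', 'e'] -> ['e', 'a', 'c', 'd']
'e': index 0 in ['e', 'a', 'c', 'd'] -> ['e', 'a', 'c', 'd']
'd': index 3 in ['e', 'a', 'c', 'd'] -> ['d', 'e', 'a', 'c']
'e': index 1 in ['d', 'e', 'a', 'c'] -> ['e', 'd', 'a', 'c']
'e': index 0 in ['e', 'd', 'a', 'c'] -> ['e', 'd', 'a', 'c']
'c': index 3 in ['e', 'd', 'a', 'c'] -> ['c', 'e', 'd', 'a']


Output: [0, 0, 3, 0, 3, 1, 0, 3]


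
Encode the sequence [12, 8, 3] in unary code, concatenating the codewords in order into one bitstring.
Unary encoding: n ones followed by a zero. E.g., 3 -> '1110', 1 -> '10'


Encode each number as n ones followed by a terminating 0:
  12 -> 1111111111110 (13 bits)
  8 -> 111111110 (9 bits)
  3 -> 1110 (4 bits)
Total length = 13 + 9 + 4 = 26 bits.

Unary([12, 8, 3]) = 11111111111101111111101110 (26 bits)


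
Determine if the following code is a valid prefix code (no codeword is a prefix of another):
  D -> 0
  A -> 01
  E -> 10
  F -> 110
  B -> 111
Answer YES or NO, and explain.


Checking each pair (does one codeword prefix another?):
  D='0' vs A='01': prefix -- VIOLATION

NO -- this is NOT a valid prefix code. D (0) is a prefix of A (01).


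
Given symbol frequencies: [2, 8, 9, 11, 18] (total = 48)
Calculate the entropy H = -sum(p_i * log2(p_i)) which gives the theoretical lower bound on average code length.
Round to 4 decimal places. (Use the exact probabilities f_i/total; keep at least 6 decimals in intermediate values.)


Per-symbol terms -p_i * log2(p_i) with p_i = f_i/48:
  p = 2/48 = 0.041667: log2(p) = -4.584963, -p*log2(p) = 0.191040
  p = 8/48 = 0.166667: log2(p) = -2.584963, -p*log2(p) = 0.430827
  p = 9/48 = 0.187500: log2(p) = -2.415037, -p*log2(p) = 0.452820
  p = 11/48 = 0.229167: log2(p) = -2.125531, -p*log2(p) = 0.487101
  p = 18/48 = 0.375000: log2(p) = -1.415037, -p*log2(p) = 0.530639
H = 0.191040 + 0.430827 + 0.452820 + 0.487101 + 0.530639 = 2.092427

H = 2.0924 bits/symbol


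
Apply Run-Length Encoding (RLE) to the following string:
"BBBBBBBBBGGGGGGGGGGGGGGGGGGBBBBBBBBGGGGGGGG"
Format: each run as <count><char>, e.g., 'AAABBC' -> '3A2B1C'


Scanning runs left to right:
  i=0: run of 'B' x 9 -> '9B'
  i=9: run of 'G' x 18 -> '18G'
  i=27: run of 'B' x 8 -> '8B'
  i=35: run of 'G' x 8 -> '8G'

RLE = 9B18G8B8G


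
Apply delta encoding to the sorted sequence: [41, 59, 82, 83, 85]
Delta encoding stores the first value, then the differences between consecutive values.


First value: 41
Deltas:
  59 - 41 = 18
  82 - 59 = 23
  83 - 82 = 1
  85 - 83 = 2


Delta encoded: [41, 18, 23, 1, 2]


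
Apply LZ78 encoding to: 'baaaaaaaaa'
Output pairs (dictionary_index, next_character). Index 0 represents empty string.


LZ78 encoding steps:
Dictionary: {0: ''}
Step 1: w='' (idx 0), next='b' -> output (0, 'b'), add 'b' as idx 1
Step 2: w='' (idx 0), next='a' -> output (0, 'a'), add 'a' as idx 2
Step 3: w='a' (idx 2), next='a' -> output (2, 'a'), add 'aa' as idx 3
Step 4: w='aa' (idx 3), next='a' -> output (3, 'a'), add 'aaa' as idx 4
Step 5: w='aaa' (idx 4), end of input -> output (4, '')


Encoded: [(0, 'b'), (0, 'a'), (2, 'a'), (3, 'a'), (4, '')]


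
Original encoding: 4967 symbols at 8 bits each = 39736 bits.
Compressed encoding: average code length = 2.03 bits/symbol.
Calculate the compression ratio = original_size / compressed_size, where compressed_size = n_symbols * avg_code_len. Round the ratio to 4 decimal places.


original_size = n_symbols * orig_bits = 4967 * 8 = 39736 bits
compressed_size = n_symbols * avg_code_len = 4967 * 2.03 = 10083.01 bits
ratio = original_size / compressed_size = 39736 / 10083.01 = 3.9409

Compression ratio = 3.9409


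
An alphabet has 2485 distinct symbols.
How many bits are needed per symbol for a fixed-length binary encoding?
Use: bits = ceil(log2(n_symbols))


log2(2485) = 11.279
Bracket: 2^11 = 2048 < 2485 <= 2^12 = 4096
So ceil(log2(2485)) = 12

bits = ceil(log2(2485)) = ceil(11.279) = 12 bits


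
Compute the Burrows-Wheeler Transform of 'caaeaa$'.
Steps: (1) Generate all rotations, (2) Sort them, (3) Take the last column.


Rotations (sorted):
  0: $caaeaa -> last char: a
  1: a$caaea -> last char: a
  2: aa$caae -> last char: e
  3: aaeaa$c -> last char: c
  4: aeaa$ca -> last char: a
  5: caaeaa$ -> last char: $
  6: eaa$caa -> last char: a


BWT = aaeca$a


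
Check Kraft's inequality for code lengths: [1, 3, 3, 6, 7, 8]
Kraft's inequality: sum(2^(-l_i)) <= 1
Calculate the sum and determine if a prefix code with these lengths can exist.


Sum = 2^(-1) + 2^(-3) + 2^(-3) + 2^(-6) + 2^(-7) + 2^(-8)
    = 0.5 + 0.125 + 0.125 + 0.015625 + 0.0078125 + 0.00390625
    = 199/256 = 0.77734375
Since 0.77734375 <= 1, Kraft's inequality IS satisfied.
A prefix code with these lengths CAN exist.

Kraft sum = 0.77734375. Satisfied.


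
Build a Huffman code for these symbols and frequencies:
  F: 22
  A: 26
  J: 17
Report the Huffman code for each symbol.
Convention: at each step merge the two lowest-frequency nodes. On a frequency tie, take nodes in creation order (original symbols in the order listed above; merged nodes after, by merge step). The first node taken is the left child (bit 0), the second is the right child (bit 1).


Huffman tree construction:
Step 1: Merge J(17) + F(22) = 39
Step 2: Merge A(26) + (J+F)(39) = 65
Read each symbol's code off the tree from the root (left child = 0, right child = 1).

Codes:
  F: 11 (length 2)
  A: 0 (length 1)
  J: 10 (length 2)
Average code length: 104/65 = 1.6000 bits/symbol


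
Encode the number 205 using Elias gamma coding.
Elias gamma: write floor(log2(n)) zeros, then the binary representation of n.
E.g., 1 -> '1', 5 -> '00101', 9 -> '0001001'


num_bits = floor(log2(205)) + 1 = 8
leading_zeros = num_bits - 1 = 7
binary(205) = 11001101

Elias gamma(205) = '0000000' + '11001101' = 000000011001101 (15 bits)


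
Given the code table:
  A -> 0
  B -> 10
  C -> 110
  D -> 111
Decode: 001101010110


Decoding:
0 -> A
0 -> A
110 -> C
10 -> B
10 -> B
110 -> C


Result: AACBBC


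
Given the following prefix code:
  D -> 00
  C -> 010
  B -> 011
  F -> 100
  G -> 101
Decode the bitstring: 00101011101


Decoding step by step:
Bits 00 -> D
Bits 101 -> G
Bits 011 -> B
Bits 101 -> G


Decoded message: DGBG


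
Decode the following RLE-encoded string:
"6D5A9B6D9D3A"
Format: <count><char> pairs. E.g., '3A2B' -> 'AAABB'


Expanding each <count><char> pair:
  6D -> 'DDDDDD'
  5A -> 'AAAAA'
  9B -> 'BBBBBBBBB'
  6D -> 'DDDDDD'
  9D -> 'DDDDDDDDD'
  3A -> 'AAA'

Decoded = DDDDDDAAAAABBBBBBBBBDDDDDDDDDDDDDDDAAA


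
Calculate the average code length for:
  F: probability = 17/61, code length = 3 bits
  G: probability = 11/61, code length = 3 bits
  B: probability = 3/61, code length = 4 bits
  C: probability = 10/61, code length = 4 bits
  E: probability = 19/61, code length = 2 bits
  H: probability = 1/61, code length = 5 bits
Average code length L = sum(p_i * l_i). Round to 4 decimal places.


Weighted contributions p_i * l_i:
  F: (17/61) * 3 = 51/61
  G: (11/61) * 3 = 33/61
  B: (3/61) * 4 = 12/61
  C: (10/61) * 4 = 40/61
  E: (19/61) * 2 = 38/61
  H: (1/61) * 5 = 5/61
Sum = (51 + 33 + 12 + 40 + 38 + 5)/61 = 179/61

L = 179/61 = 2.9344 bits/symbol


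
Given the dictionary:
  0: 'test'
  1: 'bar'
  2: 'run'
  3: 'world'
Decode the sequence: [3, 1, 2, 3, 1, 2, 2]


Look up each index in the dictionary:
  3 -> 'world'
  1 -> 'bar'
  2 -> 'run'
  3 -> 'world'
  1 -> 'bar'
  2 -> 'run'
  2 -> 'run'

Decoded: "world bar run world bar run run"


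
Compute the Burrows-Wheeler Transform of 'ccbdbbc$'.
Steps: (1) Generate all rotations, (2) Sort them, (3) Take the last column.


Rotations (sorted):
  0: $ccbdbbc -> last char: c
  1: bbc$ccbd -> last char: d
  2: bc$ccbdb -> last char: b
  3: bdbbc$cc -> last char: c
  4: c$ccbdbb -> last char: b
  5: cbdbbc$c -> last char: c
  6: ccbdbbc$ -> last char: $
  7: dbbc$ccb -> last char: b


BWT = cdbcbc$b


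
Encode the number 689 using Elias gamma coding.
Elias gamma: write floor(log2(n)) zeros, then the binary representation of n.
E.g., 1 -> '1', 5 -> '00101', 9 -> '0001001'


num_bits = floor(log2(689)) + 1 = 10
leading_zeros = num_bits - 1 = 9
binary(689) = 1010110001

Elias gamma(689) = '000000000' + '1010110001' = 0000000001010110001 (19 bits)


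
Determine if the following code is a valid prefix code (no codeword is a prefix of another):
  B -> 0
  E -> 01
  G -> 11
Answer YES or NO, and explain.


Checking each pair (does one codeword prefix another?):
  B='0' vs E='01': prefix -- VIOLATION

NO -- this is NOT a valid prefix code. B (0) is a prefix of E (01).


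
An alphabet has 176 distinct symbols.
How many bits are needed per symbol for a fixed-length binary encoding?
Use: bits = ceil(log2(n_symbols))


log2(176) = 7.4594
Bracket: 2^7 = 128 < 176 <= 2^8 = 256
So ceil(log2(176)) = 8

bits = ceil(log2(176)) = ceil(7.4594) = 8 bits


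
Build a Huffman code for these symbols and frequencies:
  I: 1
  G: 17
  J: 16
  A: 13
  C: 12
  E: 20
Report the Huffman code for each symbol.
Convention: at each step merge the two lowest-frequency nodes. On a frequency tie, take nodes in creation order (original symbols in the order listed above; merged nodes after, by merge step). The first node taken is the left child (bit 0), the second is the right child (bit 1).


Huffman tree construction:
Step 1: Merge I(1) + C(12) = 13
Step 2: Merge A(13) + (I+C)(13) = 26
Step 3: Merge J(16) + G(17) = 33
Step 4: Merge E(20) + (A+(I+C))(26) = 46
Step 5: Merge (J+G)(33) + (E+(A+(I+C)))(46) = 79
Read each symbol's code off the tree from the root (left child = 0, right child = 1).

Codes:
  I: 1110 (length 4)
  G: 01 (length 2)
  J: 00 (length 2)
  A: 110 (length 3)
  C: 1111 (length 4)
  E: 10 (length 2)
Average code length: 197/79 = 2.4937 bits/symbol


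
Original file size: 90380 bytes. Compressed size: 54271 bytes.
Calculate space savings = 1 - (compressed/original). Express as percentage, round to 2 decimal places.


ratio = compressed/original = 54271/90380 = 0.600476
savings = 1 - ratio = 1 - 0.600476 = 0.399524
as a percentage: 0.399524 * 100 = 39.95%

Space savings = 1 - 54271/90380 = 39.95%


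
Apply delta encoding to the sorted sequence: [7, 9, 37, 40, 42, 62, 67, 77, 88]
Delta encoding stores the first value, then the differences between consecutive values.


First value: 7
Deltas:
  9 - 7 = 2
  37 - 9 = 28
  40 - 37 = 3
  42 - 40 = 2
  62 - 42 = 20
  67 - 62 = 5
  77 - 67 = 10
  88 - 77 = 11


Delta encoded: [7, 2, 28, 3, 2, 20, 5, 10, 11]


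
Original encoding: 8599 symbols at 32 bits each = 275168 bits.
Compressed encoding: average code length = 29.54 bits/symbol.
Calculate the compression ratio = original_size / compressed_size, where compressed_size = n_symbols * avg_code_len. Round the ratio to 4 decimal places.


original_size = n_symbols * orig_bits = 8599 * 32 = 275168 bits
compressed_size = n_symbols * avg_code_len = 8599 * 29.54 = 254014.46 bits
ratio = original_size / compressed_size = 275168 / 254014.46 = 1.0833

Compression ratio = 1.0833


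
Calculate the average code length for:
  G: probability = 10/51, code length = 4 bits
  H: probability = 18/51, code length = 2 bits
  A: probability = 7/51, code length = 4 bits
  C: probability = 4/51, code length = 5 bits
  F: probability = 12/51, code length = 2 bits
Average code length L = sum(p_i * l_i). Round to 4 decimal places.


Weighted contributions p_i * l_i:
  G: (10/51) * 4 = 40/51
  H: (18/51) * 2 = 36/51
  A: (7/51) * 4 = 28/51
  C: (4/51) * 5 = 20/51
  F: (12/51) * 2 = 24/51
Sum = (40 + 36 + 28 + 20 + 24)/51 = 148/51

L = 148/51 = 2.9020 bits/symbol


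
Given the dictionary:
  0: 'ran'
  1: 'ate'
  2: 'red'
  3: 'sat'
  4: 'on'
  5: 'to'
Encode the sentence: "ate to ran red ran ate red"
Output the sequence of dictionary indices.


Look up each word in the dictionary:
  'ate' -> 1
  'to' -> 5
  'ran' -> 0
  'red' -> 2
  'ran' -> 0
  'ate' -> 1
  'red' -> 2

Encoded: [1, 5, 0, 2, 0, 1, 2]


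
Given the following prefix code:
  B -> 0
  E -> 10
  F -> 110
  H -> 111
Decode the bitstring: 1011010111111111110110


Decoding step by step:
Bits 10 -> E
Bits 110 -> F
Bits 10 -> E
Bits 111 -> H
Bits 111 -> H
Bits 111 -> H
Bits 110 -> F
Bits 110 -> F


Decoded message: EFEHHHFF


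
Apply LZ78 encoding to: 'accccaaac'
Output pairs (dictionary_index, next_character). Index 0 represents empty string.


LZ78 encoding steps:
Dictionary: {0: ''}
Step 1: w='' (idx 0), next='a' -> output (0, 'a'), add 'a' as idx 1
Step 2: w='' (idx 0), next='c' -> output (0, 'c'), add 'c' as idx 2
Step 3: w='c' (idx 2), next='c' -> output (2, 'c'), add 'cc' as idx 3
Step 4: w='c' (idx 2), next='a' -> output (2, 'a'), add 'ca' as idx 4
Step 5: w='a' (idx 1), next='a' -> output (1, 'a'), add 'aa' as idx 5
Step 6: w='c' (idx 2), end of input -> output (2, '')


Encoded: [(0, 'a'), (0, 'c'), (2, 'c'), (2, 'a'), (1, 'a'), (2, '')]


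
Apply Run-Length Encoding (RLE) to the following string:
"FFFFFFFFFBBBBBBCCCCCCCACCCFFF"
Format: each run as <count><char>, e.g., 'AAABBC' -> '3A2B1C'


Scanning runs left to right:
  i=0: run of 'F' x 9 -> '9F'
  i=9: run of 'B' x 6 -> '6B'
  i=15: run of 'C' x 7 -> '7C'
  i=22: run of 'A' x 1 -> '1A'
  i=23: run of 'C' x 3 -> '3C'
  i=26: run of 'F' x 3 -> '3F'

RLE = 9F6B7C1A3C3F


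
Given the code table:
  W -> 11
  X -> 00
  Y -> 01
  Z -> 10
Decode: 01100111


Decoding:
01 -> Y
10 -> Z
01 -> Y
11 -> W


Result: YZYW


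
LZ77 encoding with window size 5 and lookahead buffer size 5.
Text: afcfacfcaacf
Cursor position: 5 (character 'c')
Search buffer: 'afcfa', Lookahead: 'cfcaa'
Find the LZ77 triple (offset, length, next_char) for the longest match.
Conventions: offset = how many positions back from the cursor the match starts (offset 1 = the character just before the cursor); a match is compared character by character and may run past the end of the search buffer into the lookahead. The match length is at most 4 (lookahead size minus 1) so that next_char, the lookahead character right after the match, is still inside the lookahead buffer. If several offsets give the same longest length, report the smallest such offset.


Try each offset into the search buffer:
  offset=1 (pos 4, char 'a'): match length 0
  offset=2 (pos 3, char 'f'): match length 0
  offset=3 (pos 2, char 'c'): match length 2
  offset=4 (pos 1, char 'f'): match length 0
  offset=5 (pos 0, char 'a'): match length 0
Longest match has length 2 at offset 3.
next_char = character at position 5 + 2 = 7 -> 'c'

Best match: offset=3, length=2 (matching 'cf' starting at position 2)
LZ77 triple: (3, 2, 'c')


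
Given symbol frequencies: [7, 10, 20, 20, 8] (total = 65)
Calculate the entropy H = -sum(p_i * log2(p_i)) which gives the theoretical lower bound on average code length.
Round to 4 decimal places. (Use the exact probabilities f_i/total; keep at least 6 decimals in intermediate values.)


Per-symbol terms -p_i * log2(p_i) with p_i = f_i/65:
  p = 7/65 = 0.107692: log2(p) = -3.215013, -p*log2(p) = 0.346232
  p = 10/65 = 0.153846: log2(p) = -2.700440, -p*log2(p) = 0.415452
  p = 20/65 = 0.307692: log2(p) = -1.700440, -p*log2(p) = 0.523212
  p = 20/65 = 0.307692: log2(p) = -1.700440, -p*log2(p) = 0.523212
  p = 8/65 = 0.123077: log2(p) = -3.022368, -p*log2(p) = 0.371984
H = 0.346232 + 0.415452 + 0.523212 + 0.523212 + 0.371984 = 2.180092

H = 2.1801 bits/symbol


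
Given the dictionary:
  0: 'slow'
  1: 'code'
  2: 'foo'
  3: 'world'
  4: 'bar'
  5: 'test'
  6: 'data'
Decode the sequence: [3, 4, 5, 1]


Look up each index in the dictionary:
  3 -> 'world'
  4 -> 'bar'
  5 -> 'test'
  1 -> 'code'

Decoded: "world bar test code"


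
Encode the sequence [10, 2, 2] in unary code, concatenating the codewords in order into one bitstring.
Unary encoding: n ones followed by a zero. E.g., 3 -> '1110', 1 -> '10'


Encode each number as n ones followed by a terminating 0:
  10 -> 11111111110 (11 bits)
  2 -> 110 (3 bits)
  2 -> 110 (3 bits)
Total length = 11 + 3 + 3 = 17 bits.

Unary([10, 2, 2]) = 11111111110110110 (17 bits)


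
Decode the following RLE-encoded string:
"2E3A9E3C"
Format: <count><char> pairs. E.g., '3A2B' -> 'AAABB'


Expanding each <count><char> pair:
  2E -> 'EE'
  3A -> 'AAA'
  9E -> 'EEEEEEEEE'
  3C -> 'CCC'

Decoded = EEAAAEEEEEEEEECCC


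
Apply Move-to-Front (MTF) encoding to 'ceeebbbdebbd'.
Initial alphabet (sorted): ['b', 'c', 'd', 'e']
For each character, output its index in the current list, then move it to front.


MTF encoding:
'c': index 1 in ['b', 'c', 'd', 'e'] -> ['c', 'b', 'd', 'e']
'e': index 3 in ['c', 'b', 'd', 'e'] -> ['e', 'c', 'b', 'd']
'e': index 0 in ['e', 'c', 'b', 'd'] -> ['e', 'c', 'b', 'd']
'e': index 0 in ['e', 'c', 'b', 'd'] -> ['e', 'c', 'b', 'd']
'b': index 2 in ['e', 'c', 'b', 'd'] -> ['b', 'e', 'c', 'd']
'b': index 0 in ['b', 'e', 'c', 'd'] -> ['b', 'e', 'c', 'd']
'b': index 0 in ['b', 'e', 'c', 'd'] -> ['b', 'e', 'c', 'd']
'd': index 3 in ['b', 'e', 'c', 'd'] -> ['d', 'b', 'e', 'c']
'e': index 2 in ['d', 'b', 'e', 'c'] -> ['e', 'd', 'b', 'c']
'b': index 2 in ['e', 'd', 'b', 'c'] -> ['b', 'e', 'd', 'c']
'b': index 0 in ['b', 'e', 'd', 'c'] -> ['b', 'e', 'd', 'c']
'd': index 2 in ['b', 'e', 'd', 'c'] -> ['d', 'b', 'e', 'c']


Output: [1, 3, 0, 0, 2, 0, 0, 3, 2, 2, 0, 2]


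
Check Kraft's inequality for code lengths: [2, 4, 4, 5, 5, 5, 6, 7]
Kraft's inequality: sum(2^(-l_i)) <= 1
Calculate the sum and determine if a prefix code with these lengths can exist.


Sum = 2^(-2) + 2^(-4) + 2^(-4) + 2^(-5) + 2^(-5) + 2^(-5) + 2^(-6) + 2^(-7)
    = 0.25 + 0.0625 + 0.0625 + 0.03125 + 0.03125 + 0.03125 + 0.015625 + 0.0078125
    = 63/128 = 0.4921875
Since 0.4921875 <= 1, Kraft's inequality IS satisfied.
A prefix code with these lengths CAN exist.

Kraft sum = 0.4921875. Satisfied.


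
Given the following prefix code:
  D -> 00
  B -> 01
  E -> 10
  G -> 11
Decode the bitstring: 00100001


Decoding step by step:
Bits 00 -> D
Bits 10 -> E
Bits 00 -> D
Bits 01 -> B


Decoded message: DEDB


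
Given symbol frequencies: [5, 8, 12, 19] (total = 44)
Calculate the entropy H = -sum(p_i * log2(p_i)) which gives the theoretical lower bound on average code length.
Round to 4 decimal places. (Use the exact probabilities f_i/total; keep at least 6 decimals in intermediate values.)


Per-symbol terms -p_i * log2(p_i) with p_i = f_i/44:
  p = 5/44 = 0.113636: log2(p) = -3.137504, -p*log2(p) = 0.356534
  p = 8/44 = 0.181818: log2(p) = -2.459432, -p*log2(p) = 0.447169
  p = 12/44 = 0.272727: log2(p) = -1.874469, -p*log2(p) = 0.511219
  p = 19/44 = 0.431818: log2(p) = -1.211504, -p*log2(p) = 0.523149
H = 0.356534 + 0.447169 + 0.511219 + 0.523149 = 1.838071

H = 1.8381 bits/symbol


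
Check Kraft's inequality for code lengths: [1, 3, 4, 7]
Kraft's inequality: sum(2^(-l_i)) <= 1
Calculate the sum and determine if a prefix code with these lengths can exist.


Sum = 2^(-1) + 2^(-3) + 2^(-4) + 2^(-7)
    = 0.5 + 0.125 + 0.0625 + 0.0078125
    = 89/128 = 0.6953125
Since 0.6953125 <= 1, Kraft's inequality IS satisfied.
A prefix code with these lengths CAN exist.

Kraft sum = 0.6953125. Satisfied.


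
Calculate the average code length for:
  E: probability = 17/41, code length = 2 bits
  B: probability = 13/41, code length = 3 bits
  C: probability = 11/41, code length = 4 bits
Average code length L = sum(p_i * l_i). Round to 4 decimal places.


Weighted contributions p_i * l_i:
  E: (17/41) * 2 = 34/41
  B: (13/41) * 3 = 39/41
  C: (11/41) * 4 = 44/41
Sum = (34 + 39 + 44)/41 = 117/41

L = 117/41 = 2.8537 bits/symbol


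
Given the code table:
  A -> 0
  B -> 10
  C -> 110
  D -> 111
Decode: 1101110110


Decoding:
110 -> C
111 -> D
0 -> A
110 -> C


Result: CDAC


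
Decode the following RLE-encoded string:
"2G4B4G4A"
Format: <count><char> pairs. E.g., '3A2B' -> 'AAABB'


Expanding each <count><char> pair:
  2G -> 'GG'
  4B -> 'BBBB'
  4G -> 'GGGG'
  4A -> 'AAAA'

Decoded = GGBBBBGGGGAAAA


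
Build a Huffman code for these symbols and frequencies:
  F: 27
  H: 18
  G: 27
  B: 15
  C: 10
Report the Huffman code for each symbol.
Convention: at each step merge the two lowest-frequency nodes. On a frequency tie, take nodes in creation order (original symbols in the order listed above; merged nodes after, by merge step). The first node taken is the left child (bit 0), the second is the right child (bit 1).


Huffman tree construction:
Step 1: Merge C(10) + B(15) = 25
Step 2: Merge H(18) + (C+B)(25) = 43
Step 3: Merge F(27) + G(27) = 54
Step 4: Merge (H+(C+B))(43) + (F+G)(54) = 97
Read each symbol's code off the tree from the root (left child = 0, right child = 1).

Codes:
  F: 10 (length 2)
  H: 00 (length 2)
  G: 11 (length 2)
  B: 011 (length 3)
  C: 010 (length 3)
Average code length: 219/97 = 2.2577 bits/symbol
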